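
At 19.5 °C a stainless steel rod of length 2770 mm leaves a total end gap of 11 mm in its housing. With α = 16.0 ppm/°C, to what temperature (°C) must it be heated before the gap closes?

268 °C

α·L₀·ΔT = 11.0 mm ⇒ ΔT = 11.0 / (16.0×10⁻⁶ × 2770.0) = 248.2 K.
T = 19.5 + 248.2 = 267.7 °C.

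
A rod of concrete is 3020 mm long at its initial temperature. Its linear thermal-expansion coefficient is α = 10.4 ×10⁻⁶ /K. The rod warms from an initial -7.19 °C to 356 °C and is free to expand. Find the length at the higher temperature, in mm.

ΔT = 356 − (-7.19) = 363.2 K.
ΔL = α·L₀·ΔT = 10.4×10⁻⁶ × 3020 mm × 363.2 K = 11.4 mm.
L = L₀ + ΔL = 3020 + 11.4 = 3031.4 mm.

3031.4 mm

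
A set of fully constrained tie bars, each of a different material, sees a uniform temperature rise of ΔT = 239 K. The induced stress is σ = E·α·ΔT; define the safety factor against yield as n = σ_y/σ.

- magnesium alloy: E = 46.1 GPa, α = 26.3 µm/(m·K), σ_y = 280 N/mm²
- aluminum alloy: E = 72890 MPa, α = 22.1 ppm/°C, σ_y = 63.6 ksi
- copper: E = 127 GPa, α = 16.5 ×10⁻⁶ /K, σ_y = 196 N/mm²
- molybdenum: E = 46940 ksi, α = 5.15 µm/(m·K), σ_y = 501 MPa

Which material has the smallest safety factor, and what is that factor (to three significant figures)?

With everything in SI (GPa, ×10⁻⁶/K, MPa):
  magnesium alloy: E = 46.10, α = 26.3, σ_y = 280.0 → σ = 290 MPa, n = 0.966
  aluminum alloy: E = 72.89, α = 22.1, σ_y = 438.5 → σ = 385 MPa, n = 1.14
  copper: E = 127.0, α = 16.5, σ_y = 196.0 → σ = 501 MPa, n = 0.391
  molybdenum: E = 323.6, α = 5.15, σ_y = 501.0 → σ = 398 MPa, n = 1.26
Copper has the lowest safety factor, n = 0.391.

copper, n = 0.391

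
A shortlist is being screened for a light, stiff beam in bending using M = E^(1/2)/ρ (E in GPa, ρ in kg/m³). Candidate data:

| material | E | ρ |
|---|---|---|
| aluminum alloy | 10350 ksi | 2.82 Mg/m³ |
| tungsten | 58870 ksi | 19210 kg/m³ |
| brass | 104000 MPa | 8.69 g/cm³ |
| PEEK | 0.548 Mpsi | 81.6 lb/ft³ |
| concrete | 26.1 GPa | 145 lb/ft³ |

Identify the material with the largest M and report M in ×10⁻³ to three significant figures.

Normalizing units and computing the index:
  aluminum alloy: E = 71.36 GPa, ρ = 2820 kg/m³
  tungsten: E = 405.9 GPa, ρ = 19210 kg/m³
  brass: E = 104.0 GPa, ρ = 8690 kg/m³
  PEEK: E = 3.778 GPa, ρ = 1307 kg/m³
  concrete: E = 26.10 GPa, ρ = 2323 kg/m³
  aluminum alloy: M = 3.00×10⁻³
  concrete: M = 2.20×10⁻³
  PEEK: M = 1.49×10⁻³
  brass: M = 1.17×10⁻³
  tungsten: M = 1.05×10⁻³
Aluminum alloy ranks first.

aluminum alloy, M = 3.00×10⁻³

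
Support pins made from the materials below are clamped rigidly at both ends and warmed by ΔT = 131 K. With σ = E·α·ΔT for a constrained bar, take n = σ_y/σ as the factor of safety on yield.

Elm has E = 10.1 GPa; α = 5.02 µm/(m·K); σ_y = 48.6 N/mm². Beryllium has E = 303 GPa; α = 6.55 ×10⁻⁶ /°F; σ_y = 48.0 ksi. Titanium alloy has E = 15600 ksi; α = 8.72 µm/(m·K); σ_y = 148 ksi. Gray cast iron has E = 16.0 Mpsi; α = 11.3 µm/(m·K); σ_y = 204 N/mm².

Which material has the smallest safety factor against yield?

beryllium

Converting E to GPa, α to ×10⁻⁶/K, σ_y to MPa, then σ and n for each:
  elm: E = 10.10, α = 5.02, σ_y = 48.60 → σ = 6.64 MPa, n = 7.32
  beryllium: E = 303.0, α = 11.8, σ_y = 330.9 → σ = 468 MPa, n = 0.707
  titanium alloy: E = 107.6, α = 8.72, σ_y = 1020 → σ = 123 MPa, n = 8.31
  gray cast iron: E = 110.3, α = 11.3, σ_y = 204.0 → σ = 163 MPa, n = 1.25
Smallest n: beryllium with n = 0.707.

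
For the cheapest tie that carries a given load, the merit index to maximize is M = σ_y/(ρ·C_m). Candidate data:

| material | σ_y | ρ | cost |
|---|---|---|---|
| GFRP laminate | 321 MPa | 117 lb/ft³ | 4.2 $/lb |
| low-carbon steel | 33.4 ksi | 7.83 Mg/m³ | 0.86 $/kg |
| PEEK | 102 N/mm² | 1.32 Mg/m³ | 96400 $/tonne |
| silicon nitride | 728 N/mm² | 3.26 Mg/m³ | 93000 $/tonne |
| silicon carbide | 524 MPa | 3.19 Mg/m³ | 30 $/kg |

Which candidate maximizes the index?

low-carbon steel

Normalizing units and computing the index:
  GFRP laminate: σ_y = 321.0 MPa, ρ = 1874 kg/m³, cost = 9.259 $/kg
  low-carbon steel: σ_y = 230.3 MPa, ρ = 7830 kg/m³, cost = 0.8600 $/kg
  PEEK: σ_y = 102.0 MPa, ρ = 1320 kg/m³, cost = 96.40 $/kg
  silicon nitride: σ_y = 728.0 MPa, ρ = 3260 kg/m³, cost = 93.00 $/kg
  silicon carbide: σ_y = 524.0 MPa, ρ = 3190 kg/m³, cost = 30.00 $/kg
  low-carbon steel: M = 34.2 kN·m per $
  GFRP laminate: M = 18.5 kN·m per $
  silicon carbide: M = 5.48 kN·m per $
  silicon nitride: M = 2.40 kN·m per $
  PEEK: M = 0.802 kN·m per $
The maximum is for low-carbon steel.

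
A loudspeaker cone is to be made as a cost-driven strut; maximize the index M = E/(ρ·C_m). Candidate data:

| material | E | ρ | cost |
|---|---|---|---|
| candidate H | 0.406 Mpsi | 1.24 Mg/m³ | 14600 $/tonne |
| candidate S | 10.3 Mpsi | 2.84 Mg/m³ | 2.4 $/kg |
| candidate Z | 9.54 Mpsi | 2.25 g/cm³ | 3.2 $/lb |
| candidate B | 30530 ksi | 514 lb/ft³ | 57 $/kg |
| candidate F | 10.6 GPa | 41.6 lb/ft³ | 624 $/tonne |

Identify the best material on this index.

candidate F

Normalizing units and computing the index:
  candidate H: E = 2.799 GPa, ρ = 1240 kg/m³, cost = 14.60 $/kg
  candidate S: E = 71.02 GPa, ρ = 2840 kg/m³, cost = 2.400 $/kg
  candidate Z: E = 65.78 GPa, ρ = 2250 kg/m³, cost = 7.055 $/kg
  candidate B: E = 210.5 GPa, ρ = 8233 kg/m³, cost = 57.00 $/kg
  candidate F: E = 10.60 GPa, ρ = 666.4 kg/m³, cost = 0.6240 $/kg
  candidate F: M = 25.5 MN·m per $
  candidate S: M = 10.4 MN·m per $
  candidate Z: M = 4.14 MN·m per $
  candidate B: M = 0.449 MN·m per $
  candidate H: M = 0.155 MN·m per $
Candidate F ranks first.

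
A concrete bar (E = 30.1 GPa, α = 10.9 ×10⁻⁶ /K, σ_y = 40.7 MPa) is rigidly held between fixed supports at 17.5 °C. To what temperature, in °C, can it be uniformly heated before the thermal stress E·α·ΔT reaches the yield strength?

142 °C

E·α·ΔT = 40.70 MPa ⇒ ΔT = 40.70 / (30.10×10³ × 10.9×10⁻⁶) = 124.1 K.
T = 17.5 + 124.1 = 141.6 °C.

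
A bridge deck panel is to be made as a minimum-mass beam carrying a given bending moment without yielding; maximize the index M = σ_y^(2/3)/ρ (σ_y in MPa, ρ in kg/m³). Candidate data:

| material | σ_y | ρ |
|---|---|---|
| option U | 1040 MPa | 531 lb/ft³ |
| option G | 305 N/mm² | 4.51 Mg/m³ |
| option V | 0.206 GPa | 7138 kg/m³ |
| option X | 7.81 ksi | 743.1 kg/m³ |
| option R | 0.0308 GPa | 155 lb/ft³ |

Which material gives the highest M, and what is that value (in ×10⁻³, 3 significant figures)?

option X, M = 19.2×10⁻³

Putting every candidate on a common basis:
  option U: σ_y = 1040 MPa, ρ = 8506 kg/m³
  option G: σ_y = 305.0 MPa, ρ = 4510 kg/m³
  option V: σ_y = 206.0 MPa, ρ = 7138 kg/m³
  option X: σ_y = 53.85 MPa, ρ = 743.1 kg/m³
  option R: σ_y = 30.80 MPa, ρ = 2483 kg/m³
  option X: M = 19.2×10⁻³
  option U: M = 12.1×10⁻³
  option G: M = 10.0×10⁻³
  option V: M = 4.89×10⁻³
  option R: M = 3.96×10⁻³
Highest index: option X.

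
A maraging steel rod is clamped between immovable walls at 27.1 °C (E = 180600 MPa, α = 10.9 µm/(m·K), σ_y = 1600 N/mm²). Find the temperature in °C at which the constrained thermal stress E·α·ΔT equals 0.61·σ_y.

E = 180600 MPa = 180.6 GPa.
σ_y = 1600 N/mm² = 1600 MPa.
E·α·ΔT = 976.0 MPa ⇒ ΔT = 976.0 / (180.6×10³ × 10.9×10⁻⁶) = 495.8 K.
T = 27.1 + 495.8 = 522.9 °C.

523 °C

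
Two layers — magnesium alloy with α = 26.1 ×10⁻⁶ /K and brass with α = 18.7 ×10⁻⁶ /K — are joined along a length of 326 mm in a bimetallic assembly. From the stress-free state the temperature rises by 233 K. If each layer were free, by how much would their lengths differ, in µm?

Δα = |26.1 − 18.7|×10⁻⁶/K = 7.40×10⁻⁶/K.
ΔL_mismatch = Δα·L·ΔT = 7.40×10⁻⁶ × 326.0 mm × 233.0 K = 562 µm.

562 µm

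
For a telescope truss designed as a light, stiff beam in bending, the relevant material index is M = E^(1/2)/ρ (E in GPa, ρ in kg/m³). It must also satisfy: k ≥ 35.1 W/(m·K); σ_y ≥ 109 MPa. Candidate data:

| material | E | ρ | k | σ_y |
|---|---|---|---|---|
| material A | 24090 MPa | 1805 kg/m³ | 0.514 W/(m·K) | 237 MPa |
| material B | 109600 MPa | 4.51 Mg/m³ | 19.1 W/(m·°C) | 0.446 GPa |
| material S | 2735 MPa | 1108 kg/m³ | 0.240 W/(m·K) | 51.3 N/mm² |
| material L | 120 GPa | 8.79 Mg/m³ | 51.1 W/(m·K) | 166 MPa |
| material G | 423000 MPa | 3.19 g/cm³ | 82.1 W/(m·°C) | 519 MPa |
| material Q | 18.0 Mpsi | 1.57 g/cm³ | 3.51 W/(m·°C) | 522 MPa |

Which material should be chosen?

Screen on constraints: k ≥ 35.1 W/(m·K); σ_y ≥ 109 MPa. Survivors: material L, material G.
After converting to SI:
  material L: E = 120.0 GPa, ρ = 8790 kg/m³
  material G: E = 423.0 GPa, ρ = 3190 kg/m³
  material G: M = 6.45×10⁻³
  material L: M = 1.25×10⁻³
Material G has the largest M.

material G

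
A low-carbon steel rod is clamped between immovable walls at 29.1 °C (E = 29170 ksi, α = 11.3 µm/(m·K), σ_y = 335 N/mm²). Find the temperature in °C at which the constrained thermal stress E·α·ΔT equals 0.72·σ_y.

135 °C

E = 29170 ksi = 201.1 GPa.
σ_y = 335 N/mm² = 335.0 MPa.
E·α·ΔT = 241.2 MPa ⇒ ΔT = 241.2 / (201.1×10³ × 11.3×10⁻⁶) = 106.1 K.
T = 29.1 + 106.1 = 135.2 °C.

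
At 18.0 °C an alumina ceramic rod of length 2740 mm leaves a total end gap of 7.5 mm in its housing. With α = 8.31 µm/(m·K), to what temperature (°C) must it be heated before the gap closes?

347 °C

α·L₀·ΔT = 7.5 mm ⇒ ΔT = 7.5 / (8.31×10⁻⁶ × 2740.0) = 329.4 K.
T = 18.0 + 329.4 = 347.4 °C.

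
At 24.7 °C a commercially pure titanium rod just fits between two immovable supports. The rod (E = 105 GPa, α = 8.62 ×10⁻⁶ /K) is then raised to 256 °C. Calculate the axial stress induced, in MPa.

209 MPa

ΔT = 231.3 K. Constrained thermal stress σ = E·α·ΔT = 105.0×10³ MPa × 8.62×10⁻⁶ × 231.3 = 209 MPa (compressive).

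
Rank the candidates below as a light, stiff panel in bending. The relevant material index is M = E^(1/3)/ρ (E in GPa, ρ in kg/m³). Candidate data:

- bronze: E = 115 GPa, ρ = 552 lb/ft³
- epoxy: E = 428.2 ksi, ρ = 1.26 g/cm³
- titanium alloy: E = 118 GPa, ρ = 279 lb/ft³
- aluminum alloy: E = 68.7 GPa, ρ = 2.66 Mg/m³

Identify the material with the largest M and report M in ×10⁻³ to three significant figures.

Normalizing units and computing the index:
  bronze: E = 115.0 GPa, ρ = 8842 kg/m³
  epoxy: E = 2.952 GPa, ρ = 1260 kg/m³
  titanium alloy: E = 118.0 GPa, ρ = 4469 kg/m³
  aluminum alloy: E = 68.70 GPa, ρ = 2660 kg/m³
  aluminum alloy: M = 1.54×10⁻³
  epoxy: M = 1.14×10⁻³
  titanium alloy: M = 1.10×10⁻³
  bronze: M = 0.550×10⁻³
Aluminum alloy has the largest M.

aluminum alloy, M = 1.54×10⁻³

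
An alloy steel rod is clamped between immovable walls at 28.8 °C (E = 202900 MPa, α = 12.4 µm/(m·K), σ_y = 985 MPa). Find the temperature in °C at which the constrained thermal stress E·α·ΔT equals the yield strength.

E = 202900 MPa = 202.9 GPa.
E·α·ΔT = 985.0 MPa ⇒ ΔT = 985.0 / (202.9×10³ × 12.4×10⁻⁶) = 391.5 K.
T = 28.8 + 391.5 = 420.3 °C.

420 °C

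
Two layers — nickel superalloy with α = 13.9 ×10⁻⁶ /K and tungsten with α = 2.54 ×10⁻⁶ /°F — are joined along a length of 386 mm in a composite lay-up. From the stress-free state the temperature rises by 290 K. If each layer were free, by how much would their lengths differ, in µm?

1040 µm

tungsten: α = 2.54×10⁻⁶/°F × 9/5 = 4.57×10⁻⁶/K.
Δα = |13.9 − 4.57|×10⁻⁶/K = 9.33×10⁻⁶/K.
ΔL_mismatch = Δα·L·ΔT = 9.33×10⁻⁶ × 386.0 mm × 290.0 K = 1040 µm.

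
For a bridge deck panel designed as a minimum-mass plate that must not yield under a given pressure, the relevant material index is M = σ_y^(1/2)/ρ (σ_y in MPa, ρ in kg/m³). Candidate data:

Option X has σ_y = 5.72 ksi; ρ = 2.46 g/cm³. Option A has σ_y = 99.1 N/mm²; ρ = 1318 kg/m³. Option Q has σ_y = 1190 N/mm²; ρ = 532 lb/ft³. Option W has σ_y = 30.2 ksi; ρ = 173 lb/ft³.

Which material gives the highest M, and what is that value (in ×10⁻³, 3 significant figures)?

Putting every candidate on a common basis:
  option X: σ_y = 39.44 MPa, ρ = 2460 kg/m³
  option A: σ_y = 99.10 MPa, ρ = 1318 kg/m³
  option Q: σ_y = 1190 MPa, ρ = 8522 kg/m³
  option W: σ_y = 208.2 MPa, ρ = 2771 kg/m³
  option A: M = 7.55×10⁻³
  option W: M = 5.21×10⁻³
  option Q: M = 4.05×10⁻³
  option X: M = 2.55×10⁻³
Highest index: option A.

option A, M = 7.55×10⁻³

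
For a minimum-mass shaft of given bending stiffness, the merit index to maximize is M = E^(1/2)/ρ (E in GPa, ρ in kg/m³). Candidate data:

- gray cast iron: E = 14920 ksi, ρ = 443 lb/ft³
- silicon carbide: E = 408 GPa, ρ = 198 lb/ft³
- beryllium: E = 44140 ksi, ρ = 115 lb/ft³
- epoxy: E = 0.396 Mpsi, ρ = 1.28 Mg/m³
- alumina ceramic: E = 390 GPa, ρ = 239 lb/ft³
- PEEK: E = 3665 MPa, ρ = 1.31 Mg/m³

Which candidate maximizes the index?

beryllium

Convert each candidate to consistent units, then evaluate M:
  gray cast iron: E = 102.9 GPa, ρ = 7096 kg/m³
  silicon carbide: E = 408.0 GPa, ρ = 3172 kg/m³
  beryllium: E = 304.3 GPa, ρ = 1842 kg/m³
  epoxy: E = 2.730 GPa, ρ = 1280 kg/m³
  alumina ceramic: E = 390.0 GPa, ρ = 3828 kg/m³
  PEEK: E = 3.665 GPa, ρ = 1310 kg/m³
  beryllium: M = 9.47×10⁻³
  silicon carbide: M = 6.37×10⁻³
  alumina ceramic: M = 5.16×10⁻³
  PEEK: M = 1.46×10⁻³
  gray cast iron: M = 1.43×10⁻³
  epoxy: M = 1.29×10⁻³
Beryllium has the largest M.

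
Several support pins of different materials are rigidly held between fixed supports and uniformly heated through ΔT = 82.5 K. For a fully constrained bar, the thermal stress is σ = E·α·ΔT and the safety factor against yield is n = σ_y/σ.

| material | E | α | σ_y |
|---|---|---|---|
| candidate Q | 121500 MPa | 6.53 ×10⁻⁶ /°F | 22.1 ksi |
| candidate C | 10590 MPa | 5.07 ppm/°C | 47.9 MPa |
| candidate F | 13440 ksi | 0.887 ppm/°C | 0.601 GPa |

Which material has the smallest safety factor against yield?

Per material, after unit conversion:
  candidate Q: E = 121.5, α = 11.8, σ_y = 152.4 → σ = 118 MPa, n = 1.29
  candidate C: E = 10.59, α = 5.07, σ_y = 47.90 → σ = 4.43 MPa, n = 10.8
  candidate F: E = 92.67, α = 0.887, σ_y = 601.0 → σ = 6.78 MPa, n = 88.6
The minimum is candidate Q at n = 1.29.

candidate Q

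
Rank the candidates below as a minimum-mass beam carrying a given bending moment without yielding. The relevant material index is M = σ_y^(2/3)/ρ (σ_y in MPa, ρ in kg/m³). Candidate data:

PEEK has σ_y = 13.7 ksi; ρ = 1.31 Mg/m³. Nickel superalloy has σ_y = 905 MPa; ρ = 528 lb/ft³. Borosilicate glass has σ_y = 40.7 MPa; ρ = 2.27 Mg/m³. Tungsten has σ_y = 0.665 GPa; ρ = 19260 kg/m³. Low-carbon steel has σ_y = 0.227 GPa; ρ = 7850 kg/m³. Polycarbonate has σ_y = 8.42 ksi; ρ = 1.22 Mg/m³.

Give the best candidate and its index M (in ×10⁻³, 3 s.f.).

After converting to SI:
  PEEK: σ_y = 94.46 MPa, ρ = 1310 kg/m³
  nickel superalloy: σ_y = 905.0 MPa, ρ = 8458 kg/m³
  borosilicate glass: σ_y = 40.70 MPa, ρ = 2270 kg/m³
  tungsten: σ_y = 665.0 MPa, ρ = 19260 kg/m³
  low-carbon steel: σ_y = 227.0 MPa, ρ = 7850 kg/m³
  polycarbonate: σ_y = 58.05 MPa, ρ = 1220 kg/m³
  PEEK: M = 15.8×10⁻³
  polycarbonate: M = 12.3×10⁻³
  nickel superalloy: M = 11.1×10⁻³
  borosilicate glass: M = 5.21×10⁻³
  low-carbon steel: M = 4.74×10⁻³
  tungsten: M = 3.96×10⁻³
Highest index: PEEK.

PEEK, M = 15.8×10⁻³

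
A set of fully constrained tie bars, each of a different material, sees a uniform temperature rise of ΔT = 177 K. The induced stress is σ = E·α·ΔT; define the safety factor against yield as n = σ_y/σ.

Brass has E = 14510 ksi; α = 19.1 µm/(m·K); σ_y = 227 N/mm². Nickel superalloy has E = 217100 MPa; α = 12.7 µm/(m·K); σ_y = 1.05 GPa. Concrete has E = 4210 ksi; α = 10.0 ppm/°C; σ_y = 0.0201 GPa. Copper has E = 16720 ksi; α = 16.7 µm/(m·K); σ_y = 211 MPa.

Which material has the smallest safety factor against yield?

Per material, after unit conversion:
  brass: E = 100.0, α = 19.1, σ_y = 227.0 → σ = 338 MPa, n = 0.671
  nickel superalloy: E = 217.1, α = 12.7, σ_y = 1050 → σ = 488 MPa, n = 2.15
  concrete: E = 29.03, α = 10.0, σ_y = 20.10 → σ = 51.4 MPa, n = 0.391
  copper: E = 115.3, α = 16.7, σ_y = 211.0 → σ = 341 MPa, n = 0.619
Smallest n: concrete with n = 0.391.

concrete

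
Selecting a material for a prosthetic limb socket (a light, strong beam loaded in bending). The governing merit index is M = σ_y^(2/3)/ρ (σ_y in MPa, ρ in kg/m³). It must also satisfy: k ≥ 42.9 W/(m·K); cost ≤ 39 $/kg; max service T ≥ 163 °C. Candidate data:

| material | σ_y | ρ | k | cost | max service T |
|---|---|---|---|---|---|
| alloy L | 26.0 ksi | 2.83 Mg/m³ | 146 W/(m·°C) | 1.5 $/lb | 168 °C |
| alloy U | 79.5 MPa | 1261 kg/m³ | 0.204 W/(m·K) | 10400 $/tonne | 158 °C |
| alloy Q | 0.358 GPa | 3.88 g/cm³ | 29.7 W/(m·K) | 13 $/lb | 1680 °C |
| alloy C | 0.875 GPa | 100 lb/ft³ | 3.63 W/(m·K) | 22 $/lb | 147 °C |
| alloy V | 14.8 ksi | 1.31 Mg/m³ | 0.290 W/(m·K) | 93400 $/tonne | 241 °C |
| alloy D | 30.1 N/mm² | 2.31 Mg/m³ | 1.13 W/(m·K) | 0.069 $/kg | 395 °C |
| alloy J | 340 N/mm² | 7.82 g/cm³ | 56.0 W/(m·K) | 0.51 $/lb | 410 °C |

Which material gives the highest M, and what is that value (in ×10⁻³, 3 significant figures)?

alloy L, M = 11.2×10⁻³

Screen on constraints: k ≥ 42.9 W/(m·K); cost ≤ 39 $/kg; max service T ≥ 163 °C. Survivors: alloy L, alloy J.
In SI units:
  alloy L: σ_y = 179.3 MPa, ρ = 2830 kg/m³
  alloy J: σ_y = 340.0 MPa, ρ = 7820 kg/m³
  alloy L: M = 11.2×10⁻³
  alloy J: M = 6.23×10⁻³
Alloy L ranks first.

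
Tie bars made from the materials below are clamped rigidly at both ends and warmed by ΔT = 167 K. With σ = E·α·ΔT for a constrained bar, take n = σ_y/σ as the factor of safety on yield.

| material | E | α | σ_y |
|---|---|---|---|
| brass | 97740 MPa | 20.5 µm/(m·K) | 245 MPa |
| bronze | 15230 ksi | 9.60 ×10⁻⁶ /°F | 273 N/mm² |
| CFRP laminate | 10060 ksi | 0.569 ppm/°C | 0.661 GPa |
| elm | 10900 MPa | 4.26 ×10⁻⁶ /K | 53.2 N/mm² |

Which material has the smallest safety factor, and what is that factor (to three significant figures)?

Converting E to GPa, α to ×10⁻⁶/K, σ_y to MPa, then σ and n for each:
  brass: E = 97.74, α = 20.5, σ_y = 245.0 → σ = 335 MPa, n = 0.732
  bronze: E = 105.0, α = 17.3, σ_y = 273.0 → σ = 303 MPa, n = 0.901
  CFRP laminate: E = 69.36, α = 0.569, σ_y = 661.0 → σ = 6.59 MPa, n = 100
  elm: E = 10.90, α = 4.26, σ_y = 53.20 → σ = 7.75 MPa, n = 6.86
Smallest n: brass with n = 0.732.

brass, n = 0.732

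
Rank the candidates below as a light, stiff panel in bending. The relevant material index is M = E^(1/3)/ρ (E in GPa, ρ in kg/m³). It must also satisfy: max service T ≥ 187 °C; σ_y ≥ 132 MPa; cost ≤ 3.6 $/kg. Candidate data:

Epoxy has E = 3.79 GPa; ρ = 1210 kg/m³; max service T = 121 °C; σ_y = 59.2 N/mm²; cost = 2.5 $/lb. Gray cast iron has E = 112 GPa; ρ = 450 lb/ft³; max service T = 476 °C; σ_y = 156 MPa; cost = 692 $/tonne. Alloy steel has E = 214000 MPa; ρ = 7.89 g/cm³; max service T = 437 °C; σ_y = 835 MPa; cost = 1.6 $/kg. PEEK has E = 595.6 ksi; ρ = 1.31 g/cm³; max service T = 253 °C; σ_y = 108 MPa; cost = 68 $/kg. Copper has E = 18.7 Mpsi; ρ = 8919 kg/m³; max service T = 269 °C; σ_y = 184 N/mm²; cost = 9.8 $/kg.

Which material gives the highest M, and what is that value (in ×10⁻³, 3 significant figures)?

alloy steel, M = 0.758×10⁻³

Screen on constraints: max service T ≥ 187 °C; σ_y ≥ 132 MPa; cost ≤ 3.6 $/kg. Survivors: gray cast iron, alloy steel.
Putting every candidate on a common basis:
  gray cast iron: E = 112.0 GPa, ρ = 7208 kg/m³
  alloy steel: E = 214.0 GPa, ρ = 7890 kg/m³
  alloy steel: M = 0.758×10⁻³
  gray cast iron: M = 0.669×10⁻³
Alloy steel ranks first.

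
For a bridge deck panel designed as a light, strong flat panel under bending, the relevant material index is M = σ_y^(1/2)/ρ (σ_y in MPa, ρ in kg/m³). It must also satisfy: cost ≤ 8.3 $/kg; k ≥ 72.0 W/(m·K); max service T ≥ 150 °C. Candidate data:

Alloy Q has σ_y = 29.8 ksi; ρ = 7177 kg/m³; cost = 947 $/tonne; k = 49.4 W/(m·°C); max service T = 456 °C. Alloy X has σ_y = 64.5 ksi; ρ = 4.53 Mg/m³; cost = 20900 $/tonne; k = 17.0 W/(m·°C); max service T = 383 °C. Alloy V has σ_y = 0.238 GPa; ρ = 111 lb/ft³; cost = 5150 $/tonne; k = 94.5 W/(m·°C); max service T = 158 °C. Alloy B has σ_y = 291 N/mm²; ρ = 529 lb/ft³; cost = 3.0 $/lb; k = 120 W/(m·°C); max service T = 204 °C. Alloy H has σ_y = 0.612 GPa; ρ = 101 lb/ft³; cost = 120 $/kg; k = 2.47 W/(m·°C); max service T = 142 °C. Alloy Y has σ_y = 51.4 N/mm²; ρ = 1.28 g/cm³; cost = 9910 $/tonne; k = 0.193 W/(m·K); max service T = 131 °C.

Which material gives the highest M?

alloy V

Screen on constraints: cost ≤ 8.3 $/kg; k ≥ 72.0 W/(m·K); max service T ≥ 150 °C. Survivors: alloy V, alloy B.
Putting every candidate on a common basis:
  alloy V: σ_y = 238.0 MPa, ρ = 1778 kg/m³
  alloy B: σ_y = 291.0 MPa, ρ = 8474 kg/m³
  alloy V: M = 8.68×10⁻³
  alloy B: M = 2.01×10⁻³
Alloy V has the largest M.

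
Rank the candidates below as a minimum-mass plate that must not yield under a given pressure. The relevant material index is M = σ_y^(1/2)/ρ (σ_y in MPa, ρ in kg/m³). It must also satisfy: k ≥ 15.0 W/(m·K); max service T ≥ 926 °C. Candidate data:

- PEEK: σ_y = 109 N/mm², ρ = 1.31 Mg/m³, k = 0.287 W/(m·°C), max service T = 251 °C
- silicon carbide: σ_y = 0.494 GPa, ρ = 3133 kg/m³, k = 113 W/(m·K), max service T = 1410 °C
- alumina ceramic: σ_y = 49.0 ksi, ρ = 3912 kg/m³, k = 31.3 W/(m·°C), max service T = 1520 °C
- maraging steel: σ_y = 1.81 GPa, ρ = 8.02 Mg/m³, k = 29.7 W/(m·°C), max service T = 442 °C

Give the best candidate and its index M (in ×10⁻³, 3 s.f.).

Screen on constraints: k ≥ 15.0 W/(m·K); max service T ≥ 926 °C. Survivors: silicon carbide, alumina ceramic.
Convert each candidate to consistent units, then evaluate M:
  silicon carbide: σ_y = 494.0 MPa, ρ = 3133 kg/m³
  alumina ceramic: σ_y = 337.8 MPa, ρ = 3912 kg/m³
  silicon carbide: M = 7.09×10⁻³
  alumina ceramic: M = 4.70×10⁻³
The maximum is for silicon carbide.

silicon carbide, M = 7.09×10⁻³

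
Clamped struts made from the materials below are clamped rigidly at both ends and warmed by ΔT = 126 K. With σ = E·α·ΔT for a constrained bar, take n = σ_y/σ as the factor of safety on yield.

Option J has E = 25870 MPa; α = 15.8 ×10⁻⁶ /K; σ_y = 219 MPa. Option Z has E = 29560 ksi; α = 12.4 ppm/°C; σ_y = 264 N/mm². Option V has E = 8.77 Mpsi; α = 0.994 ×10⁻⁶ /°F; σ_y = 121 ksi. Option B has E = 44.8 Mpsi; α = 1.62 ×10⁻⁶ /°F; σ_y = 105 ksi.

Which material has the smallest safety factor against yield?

option Z

Converting E to GPa, α to ×10⁻⁶/K, σ_y to MPa, then σ and n for each:
  option J: E = 25.87, α = 15.8, σ_y = 219.0 → σ = 51.5 MPa, n = 4.25
  option Z: E = 203.8, α = 12.4, σ_y = 264.0 → σ = 318 MPa, n = 0.829
  option V: E = 60.47, α = 1.79, σ_y = 834.3 → σ = 13.6 MPa, n = 61.2
  option B: E = 308.9, α = 2.92, σ_y = 723.9 → σ = 113 MPa, n = 6.38
Option Z has the lowest safety factor, n = 0.829.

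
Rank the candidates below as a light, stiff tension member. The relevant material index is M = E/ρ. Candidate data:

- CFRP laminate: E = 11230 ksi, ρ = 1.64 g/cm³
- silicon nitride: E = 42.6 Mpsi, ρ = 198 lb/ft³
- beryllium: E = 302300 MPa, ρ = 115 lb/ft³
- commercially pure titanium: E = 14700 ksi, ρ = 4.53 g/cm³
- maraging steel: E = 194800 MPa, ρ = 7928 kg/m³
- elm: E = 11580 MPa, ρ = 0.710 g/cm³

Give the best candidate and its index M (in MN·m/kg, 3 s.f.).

Normalizing units and computing the index:
  CFRP laminate: E = 77.43 GPa, ρ = 1640 kg/m³
  silicon nitride: E = 293.7 GPa, ρ = 3172 kg/m³
  beryllium: E = 302.3 GPa, ρ = 1842 kg/m³
  commercially pure titanium: E = 101.4 GPa, ρ = 4530 kg/m³
  maraging steel: E = 194.8 GPa, ρ = 7928 kg/m³
  elm: E = 11.58 GPa, ρ = 710.0 kg/m³
  beryllium: M = 164 MN·m/kg
  silicon nitride: M = 92.6 MN·m/kg
  CFRP laminate: M = 47.2 MN·m/kg
  maraging steel: M = 24.6 MN·m/kg
  commercially pure titanium: M = 22.4 MN·m/kg
  elm: M = 16.3 MN·m/kg
Beryllium has the largest M.

beryllium, M = 164 MN·m/kg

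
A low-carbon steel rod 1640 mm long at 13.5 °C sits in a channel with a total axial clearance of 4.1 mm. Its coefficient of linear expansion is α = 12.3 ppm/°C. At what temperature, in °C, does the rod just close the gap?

217 °C

α·L₀·ΔT = 4.1 mm ⇒ ΔT = 4.1 / (12.3×10⁻⁶ × 1640.0) = 203.3 K.
T = 13.5 + 203.3 = 216.8 °C.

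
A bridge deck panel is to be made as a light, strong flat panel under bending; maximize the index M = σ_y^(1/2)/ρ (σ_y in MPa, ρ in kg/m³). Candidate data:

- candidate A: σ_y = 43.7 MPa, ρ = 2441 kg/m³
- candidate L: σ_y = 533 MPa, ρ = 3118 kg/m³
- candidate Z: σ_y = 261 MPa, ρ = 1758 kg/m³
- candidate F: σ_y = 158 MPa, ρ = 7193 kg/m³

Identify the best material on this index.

candidate Z

Evaluate M for each candidate:
  candidate Z: M = 9.19×10⁻³
  candidate L: M = 7.40×10⁻³
  candidate A: M = 2.71×10⁻³
  candidate F: M = 1.75×10⁻³
Candidate Z has the largest M.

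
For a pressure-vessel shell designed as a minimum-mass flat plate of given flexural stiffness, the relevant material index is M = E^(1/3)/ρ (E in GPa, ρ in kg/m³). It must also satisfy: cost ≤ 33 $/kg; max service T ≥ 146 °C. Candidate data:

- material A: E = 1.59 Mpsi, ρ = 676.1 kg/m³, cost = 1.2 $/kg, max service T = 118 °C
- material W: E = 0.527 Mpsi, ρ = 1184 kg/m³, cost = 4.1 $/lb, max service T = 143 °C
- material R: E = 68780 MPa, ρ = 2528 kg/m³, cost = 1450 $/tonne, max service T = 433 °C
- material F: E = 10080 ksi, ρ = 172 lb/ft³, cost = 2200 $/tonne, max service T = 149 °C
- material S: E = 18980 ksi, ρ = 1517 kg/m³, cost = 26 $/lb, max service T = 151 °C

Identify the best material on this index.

material R

Screen on constraints: cost ≤ 33 $/kg; max service T ≥ 146 °C. Survivors: material R, material F.
In SI units:
  material R: E = 68.78 GPa, ρ = 2528 kg/m³
  material F: E = 69.50 GPa, ρ = 2755 kg/m³
  material R: M = 1.62×10⁻³
  material F: M = 1.49×10⁻³
Highest index: material R.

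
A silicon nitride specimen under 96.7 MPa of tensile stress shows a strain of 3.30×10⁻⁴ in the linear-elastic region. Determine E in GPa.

293 GPa

E = σ/ε = 96.7 MPa / 3.30×10⁻⁴ = 293000 MPa = 293 GPa.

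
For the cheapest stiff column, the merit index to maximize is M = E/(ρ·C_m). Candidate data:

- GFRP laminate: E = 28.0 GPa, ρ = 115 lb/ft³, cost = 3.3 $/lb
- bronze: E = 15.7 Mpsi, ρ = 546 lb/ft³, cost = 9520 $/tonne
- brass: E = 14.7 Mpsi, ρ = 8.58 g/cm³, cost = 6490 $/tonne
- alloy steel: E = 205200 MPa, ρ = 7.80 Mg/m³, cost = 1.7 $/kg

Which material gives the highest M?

Normalizing units and computing the index:
  GFRP laminate: E = 28.00 GPa, ρ = 1842 kg/m³, cost = 7.275 $/kg
  bronze: E = 108.2 GPa, ρ = 8746 kg/m³, cost = 9.520 $/kg
  brass: E = 101.4 GPa, ρ = 8580 kg/m³, cost = 6.490 $/kg
  alloy steel: E = 205.2 GPa, ρ = 7800 kg/m³, cost = 1.700 $/kg
  alloy steel: M = 15.5 MN·m per $
  GFRP laminate: M = 2.09 MN·m per $
  brass: M = 1.82 MN·m per $
  bronze: M = 1.30 MN·m per $
The maximum is for alloy steel.

alloy steel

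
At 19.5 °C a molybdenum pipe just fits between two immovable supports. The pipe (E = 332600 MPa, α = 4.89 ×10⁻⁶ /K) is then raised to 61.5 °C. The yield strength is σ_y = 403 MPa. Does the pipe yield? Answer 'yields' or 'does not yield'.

E = 332600 MPa = 332.6 GPa.
ΔT = 42.00 K. Constrained thermal stress σ = E·α·ΔT = 332.6×10³ MPa × 4.89×10⁻⁶ × 42.00 = 68.3 MPa (compressive).
Compare to σ_y = 403 MPa: σ < σ_y, so it does not yield.

does not yield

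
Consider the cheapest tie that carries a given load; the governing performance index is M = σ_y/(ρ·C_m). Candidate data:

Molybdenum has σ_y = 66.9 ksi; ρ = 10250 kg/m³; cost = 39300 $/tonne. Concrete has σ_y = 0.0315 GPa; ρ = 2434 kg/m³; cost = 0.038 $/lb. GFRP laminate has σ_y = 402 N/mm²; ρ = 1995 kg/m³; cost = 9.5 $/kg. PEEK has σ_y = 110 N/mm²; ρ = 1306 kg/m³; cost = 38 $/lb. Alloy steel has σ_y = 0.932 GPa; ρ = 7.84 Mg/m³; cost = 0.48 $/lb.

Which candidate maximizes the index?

After converting to SI:
  molybdenum: σ_y = 461.3 MPa, ρ = 10250 kg/m³, cost = 39.30 $/kg
  concrete: σ_y = 31.50 MPa, ρ = 2434 kg/m³, cost = 0.08377 $/kg
  GFRP laminate: σ_y = 402.0 MPa, ρ = 1995 kg/m³, cost = 9.500 $/kg
  PEEK: σ_y = 110.0 MPa, ρ = 1306 kg/m³, cost = 83.77 $/kg
  alloy steel: σ_y = 932.0 MPa, ρ = 7840 kg/m³, cost = 1.058 $/kg
  concrete: M = 154 kN·m per $
  alloy steel: M = 112 kN·m per $
  GFRP laminate: M = 21.2 kN·m per $
  molybdenum: M = 1.15 kN·m per $
  PEEK: M = 1.01 kN·m per $
Highest index: concrete.

concrete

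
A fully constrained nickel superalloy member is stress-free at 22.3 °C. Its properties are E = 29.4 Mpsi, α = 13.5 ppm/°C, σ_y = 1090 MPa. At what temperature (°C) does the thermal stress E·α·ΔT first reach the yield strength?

421 °C

E = 29.4 Mpsi = 202.7 GPa.
E·α·ΔT = 1090 MPa ⇒ ΔT = 1090 / (202.7×10³ × 13.5×10⁻⁶) = 398.3 K.
T = 22.3 + 398.3 = 420.6 °C.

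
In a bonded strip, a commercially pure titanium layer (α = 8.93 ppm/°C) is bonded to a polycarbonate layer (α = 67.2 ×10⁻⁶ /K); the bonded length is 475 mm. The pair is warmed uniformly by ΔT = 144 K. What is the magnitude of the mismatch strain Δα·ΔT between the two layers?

Δα = |8.93 − 67.2|×10⁻⁶/K = 58.3×10⁻⁶/K.
Mismatch strain = Δα·ΔT = 58.3×10⁻⁶ × 144.0 = 8.39×10⁻³.

8.39×10⁻³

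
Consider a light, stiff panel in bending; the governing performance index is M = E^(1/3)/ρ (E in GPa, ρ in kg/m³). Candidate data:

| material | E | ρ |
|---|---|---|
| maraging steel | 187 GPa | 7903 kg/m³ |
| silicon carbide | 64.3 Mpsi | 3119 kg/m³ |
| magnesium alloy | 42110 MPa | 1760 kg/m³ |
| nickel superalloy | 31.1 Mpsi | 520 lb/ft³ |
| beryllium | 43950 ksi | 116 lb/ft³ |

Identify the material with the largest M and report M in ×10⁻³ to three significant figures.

Putting every candidate on a common basis:
  maraging steel: E = 187.0 GPa, ρ = 7903 kg/m³
  silicon carbide: E = 443.3 GPa, ρ = 3119 kg/m³
  magnesium alloy: E = 42.11 GPa, ρ = 1760 kg/m³
  nickel superalloy: E = 214.4 GPa, ρ = 8330 kg/m³
  beryllium: E = 303.0 GPa, ρ = 1858 kg/m³
  beryllium: M = 3.61×10⁻³
  silicon carbide: M = 2.44×10⁻³
  magnesium alloy: M = 1.98×10⁻³
  maraging steel: M = 0.724×10⁻³
  nickel superalloy: M = 0.719×10⁻³
The maximum is for beryllium.

beryllium, M = 3.61×10⁻³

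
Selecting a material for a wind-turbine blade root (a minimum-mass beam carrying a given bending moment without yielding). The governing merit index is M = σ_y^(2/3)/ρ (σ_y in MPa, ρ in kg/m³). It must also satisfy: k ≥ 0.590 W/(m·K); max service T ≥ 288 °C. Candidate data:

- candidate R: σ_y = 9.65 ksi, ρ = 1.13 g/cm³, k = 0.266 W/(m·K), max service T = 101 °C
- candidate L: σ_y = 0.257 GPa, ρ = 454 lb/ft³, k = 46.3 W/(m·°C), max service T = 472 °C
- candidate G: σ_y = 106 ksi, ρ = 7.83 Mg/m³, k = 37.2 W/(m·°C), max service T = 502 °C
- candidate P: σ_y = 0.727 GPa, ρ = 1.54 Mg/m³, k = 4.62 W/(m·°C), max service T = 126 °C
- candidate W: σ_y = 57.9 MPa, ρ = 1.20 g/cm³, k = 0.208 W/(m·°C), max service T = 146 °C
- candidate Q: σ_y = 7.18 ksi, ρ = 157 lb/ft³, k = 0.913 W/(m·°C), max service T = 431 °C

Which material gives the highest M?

candidate G

Screen on constraints: k ≥ 0.590 W/(m·K); max service T ≥ 288 °C. Survivors: candidate L, candidate G, candidate Q.
Convert each candidate to consistent units, then evaluate M:
  candidate L: σ_y = 257.0 MPa, ρ = 7272 kg/m³
  candidate G: σ_y = 730.8 MPa, ρ = 7830 kg/m³
  candidate Q: σ_y = 49.50 MPa, ρ = 2515 kg/m³
  candidate G: M = 10.4×10⁻³
  candidate L: M = 5.56×10⁻³
  candidate Q: M = 5.36×10⁻³
Highest index: candidate G.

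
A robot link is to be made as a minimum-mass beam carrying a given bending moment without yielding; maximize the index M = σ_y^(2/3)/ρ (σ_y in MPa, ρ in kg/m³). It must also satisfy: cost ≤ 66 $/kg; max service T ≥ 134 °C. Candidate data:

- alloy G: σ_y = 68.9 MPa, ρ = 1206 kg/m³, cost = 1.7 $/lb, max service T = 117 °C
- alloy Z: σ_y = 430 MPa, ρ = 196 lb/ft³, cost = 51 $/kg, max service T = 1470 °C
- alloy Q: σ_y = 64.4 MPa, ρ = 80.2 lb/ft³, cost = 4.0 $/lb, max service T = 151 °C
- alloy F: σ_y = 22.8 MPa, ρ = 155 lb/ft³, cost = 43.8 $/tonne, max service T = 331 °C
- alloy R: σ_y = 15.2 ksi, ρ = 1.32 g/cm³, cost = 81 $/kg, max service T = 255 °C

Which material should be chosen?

Screen on constraints: cost ≤ 66 $/kg; max service T ≥ 134 °C. Survivors: alloy Z, alloy Q, alloy F.
Normalizing units and computing the index:
  alloy Z: σ_y = 430.0 MPa, ρ = 3140 kg/m³
  alloy Q: σ_y = 64.40 MPa, ρ = 1285 kg/m³
  alloy F: σ_y = 22.80 MPa, ρ = 2483 kg/m³
  alloy Z: M = 18.1×10⁻³
  alloy Q: M = 12.5×10⁻³
  alloy F: M = 3.24×10⁻³
Alloy Z has the largest M.

alloy Z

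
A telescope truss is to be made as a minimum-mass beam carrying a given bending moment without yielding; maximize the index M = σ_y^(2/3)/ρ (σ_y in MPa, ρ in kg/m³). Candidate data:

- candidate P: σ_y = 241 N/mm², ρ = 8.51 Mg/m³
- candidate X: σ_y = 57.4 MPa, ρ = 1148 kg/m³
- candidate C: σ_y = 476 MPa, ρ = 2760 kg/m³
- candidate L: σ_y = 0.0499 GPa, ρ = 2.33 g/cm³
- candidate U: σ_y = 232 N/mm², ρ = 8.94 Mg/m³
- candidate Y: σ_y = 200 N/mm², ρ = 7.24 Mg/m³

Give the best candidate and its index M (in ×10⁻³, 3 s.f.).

Convert each candidate to consistent units, then evaluate M:
  candidate P: σ_y = 241.0 MPa, ρ = 8510 kg/m³
  candidate X: σ_y = 57.40 MPa, ρ = 1148 kg/m³
  candidate C: σ_y = 476.0 MPa, ρ = 2760 kg/m³
  candidate L: σ_y = 49.90 MPa, ρ = 2330 kg/m³
  candidate U: σ_y = 232.0 MPa, ρ = 8940 kg/m³
  candidate Y: σ_y = 200.0 MPa, ρ = 7240 kg/m³
  candidate C: M = 22.1×10⁻³
  candidate X: M = 13.0×10⁻³
  candidate L: M = 5.82×10⁻³
  candidate Y: M = 4.72×10⁻³
  candidate P: M = 4.55×10⁻³
  candidate U: M = 4.22×10⁻³
Highest index: candidate C.

candidate C, M = 22.1×10⁻³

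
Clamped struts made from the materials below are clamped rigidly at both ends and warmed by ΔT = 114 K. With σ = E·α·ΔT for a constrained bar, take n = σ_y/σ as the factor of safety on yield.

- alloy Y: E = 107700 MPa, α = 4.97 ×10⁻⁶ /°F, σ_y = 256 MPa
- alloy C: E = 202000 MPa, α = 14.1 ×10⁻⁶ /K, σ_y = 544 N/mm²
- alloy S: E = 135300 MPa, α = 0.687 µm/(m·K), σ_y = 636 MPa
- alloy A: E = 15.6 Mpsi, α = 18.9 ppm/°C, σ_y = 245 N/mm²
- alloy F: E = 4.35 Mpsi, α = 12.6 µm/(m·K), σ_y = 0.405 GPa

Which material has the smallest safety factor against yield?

In consistent units (E in GPa, α in ×10⁻⁶/K, σ_y in MPa):
  alloy Y: E = 107.7, α = 8.95, σ_y = 256.0 → σ = 110 MPa, n = 2.33
  alloy C: E = 202.0, α = 14.1, σ_y = 544.0 → σ = 325 MPa, n = 1.68
  alloy S: E = 135.3, α = 0.687, σ_y = 636.0 → σ = 10.6 MPa, n = 60.0
  alloy A: E = 107.6, α = 18.9, σ_y = 245.0 → σ = 232 MPa, n = 1.06
  alloy F: E = 29.99, α = 12.6, σ_y = 405.0 → σ = 43.1 MPa, n = 9.40
The minimum is alloy A at n = 1.06.

alloy A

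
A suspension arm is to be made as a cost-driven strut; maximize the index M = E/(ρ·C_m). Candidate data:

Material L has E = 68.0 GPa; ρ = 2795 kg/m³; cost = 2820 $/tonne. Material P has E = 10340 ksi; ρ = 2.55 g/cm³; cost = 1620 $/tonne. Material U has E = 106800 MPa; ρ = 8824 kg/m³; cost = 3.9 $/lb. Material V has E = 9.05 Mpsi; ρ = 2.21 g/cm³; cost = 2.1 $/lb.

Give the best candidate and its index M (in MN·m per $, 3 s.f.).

In SI units:
  material L: E = 68.00 GPa, ρ = 2795 kg/m³, cost = 2.820 $/kg
  material P: E = 71.29 GPa, ρ = 2550 kg/m³, cost = 1.620 $/kg
  material U: E = 106.8 GPa, ρ = 8824 kg/m³, cost = 8.598 $/kg
  material V: E = 62.40 GPa, ρ = 2210 kg/m³, cost = 4.630 $/kg
  material P: M = 17.3 MN·m per $
  material L: M = 8.63 MN·m per $
  material V: M = 6.10 MN·m per $
  material U: M = 1.41 MN·m per $
Material P has the largest M.

material P, M = 17.3 MN·m per $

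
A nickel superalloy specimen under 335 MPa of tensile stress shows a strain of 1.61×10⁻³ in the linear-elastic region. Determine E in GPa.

208 GPa

E = σ/ε = 335 MPa / 1.61×10⁻³ = 208100 MPa = 208 GPa.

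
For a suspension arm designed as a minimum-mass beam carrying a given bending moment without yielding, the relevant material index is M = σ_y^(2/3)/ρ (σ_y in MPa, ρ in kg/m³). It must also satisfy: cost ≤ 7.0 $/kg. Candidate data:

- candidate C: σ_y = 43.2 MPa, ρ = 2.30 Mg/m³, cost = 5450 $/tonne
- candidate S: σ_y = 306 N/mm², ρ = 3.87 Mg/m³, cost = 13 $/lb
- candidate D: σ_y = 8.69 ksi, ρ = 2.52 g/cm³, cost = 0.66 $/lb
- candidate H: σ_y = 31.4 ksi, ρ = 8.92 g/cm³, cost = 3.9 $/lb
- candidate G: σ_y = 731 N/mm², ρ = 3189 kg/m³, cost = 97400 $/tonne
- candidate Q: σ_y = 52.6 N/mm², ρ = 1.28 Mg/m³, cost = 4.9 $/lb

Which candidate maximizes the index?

candidate D

Screen on constraints: cost ≤ 7.0 $/kg. Survivors: candidate C, candidate D.
Putting every candidate on a common basis:
  candidate C: σ_y = 43.20 MPa, ρ = 2300 kg/m³
  candidate D: σ_y = 59.92 MPa, ρ = 2520 kg/m³
  candidate D: M = 6.08×10⁻³
  candidate C: M = 5.35×10⁻³
Candidate D has the largest M.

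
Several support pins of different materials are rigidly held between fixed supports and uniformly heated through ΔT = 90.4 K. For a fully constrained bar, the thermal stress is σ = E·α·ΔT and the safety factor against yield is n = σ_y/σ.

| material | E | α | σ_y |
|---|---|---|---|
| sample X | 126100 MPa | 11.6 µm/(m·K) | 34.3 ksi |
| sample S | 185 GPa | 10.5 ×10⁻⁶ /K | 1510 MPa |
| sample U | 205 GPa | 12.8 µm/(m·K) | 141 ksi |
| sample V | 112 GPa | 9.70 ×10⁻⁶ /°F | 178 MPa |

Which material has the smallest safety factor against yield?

sample V

Per material, after unit conversion:
  sample X: E = 126.1, α = 11.6, σ_y = 236.5 → σ = 132 MPa, n = 1.79
  sample S: E = 185.0, α = 10.5, σ_y = 1510 → σ = 176 MPa, n = 8.60
  sample U: E = 205.0, α = 12.8, σ_y = 972.2 → σ = 237 MPa, n = 4.10
  sample V: E = 112.0, α = 17.5, σ_y = 178.0 → σ = 177 MPa, n = 1.01
Sample V has the lowest safety factor, n = 1.01.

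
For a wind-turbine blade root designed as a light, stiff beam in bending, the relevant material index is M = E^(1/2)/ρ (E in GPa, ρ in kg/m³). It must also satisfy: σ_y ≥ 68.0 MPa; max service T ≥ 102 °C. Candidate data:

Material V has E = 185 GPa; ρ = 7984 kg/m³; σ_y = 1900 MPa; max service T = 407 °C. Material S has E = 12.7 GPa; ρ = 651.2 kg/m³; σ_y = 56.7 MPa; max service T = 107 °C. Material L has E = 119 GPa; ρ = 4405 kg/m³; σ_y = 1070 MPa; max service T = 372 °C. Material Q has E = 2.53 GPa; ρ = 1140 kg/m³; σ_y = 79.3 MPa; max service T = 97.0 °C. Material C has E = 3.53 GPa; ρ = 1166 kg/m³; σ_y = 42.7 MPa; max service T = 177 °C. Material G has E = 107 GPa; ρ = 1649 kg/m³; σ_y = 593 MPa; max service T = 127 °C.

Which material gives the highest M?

Screen on constraints: σ_y ≥ 68.0 MPa; max service T ≥ 102 °C. Survivors: material V, material L, material G.
Evaluate M for each candidate:
  material G: M = 6.27×10⁻³
  material L: M = 2.48×10⁻³
  material V: M = 1.70×10⁻³
Material G ranks first.

material G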